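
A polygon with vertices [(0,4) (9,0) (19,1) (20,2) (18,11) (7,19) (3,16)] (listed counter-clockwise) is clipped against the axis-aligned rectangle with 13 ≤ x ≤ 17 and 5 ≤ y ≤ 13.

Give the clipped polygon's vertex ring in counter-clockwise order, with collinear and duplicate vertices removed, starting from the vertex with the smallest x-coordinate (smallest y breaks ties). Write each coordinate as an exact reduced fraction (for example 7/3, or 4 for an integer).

Clipped polygon: [(13,5) (17,5) (17,129/11) (61/4,13) (13,13)]

1. After x ≥ 13: [(13,2/5) (19,1) (20,2) (18,11) (13,161/11)]
2. After x ≤ 17: [(13,2/5) (17,4/5) (17,129/11) (13,161/11)]
3. After y ≥ 5: [(13,5) (17,5) (17,129/11) (13,161/11)]
4. After y ≤ 13: [(13,13) (13,5) (17,5) (17,129/11) (61/4,13)]
5. Canonical ring: [(13,5) (17,5) (17,129/11) (61/4,13) (13,13)]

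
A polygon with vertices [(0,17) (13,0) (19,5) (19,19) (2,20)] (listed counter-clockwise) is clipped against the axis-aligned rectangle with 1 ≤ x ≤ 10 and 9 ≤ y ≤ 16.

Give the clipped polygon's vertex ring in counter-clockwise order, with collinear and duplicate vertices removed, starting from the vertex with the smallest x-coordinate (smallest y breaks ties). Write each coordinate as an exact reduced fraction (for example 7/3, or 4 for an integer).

1. After x ≥ 1: [(1,37/2) (1,204/13) (13,0) (19,5) (19,19) (2,20)]
2. After x ≤ 10: [(1,37/2) (1,204/13) (10,51/13) (10,332/17) (2,20)]
3. After y ≥ 9: [(1,37/2) (1,204/13) (104/17,9) (10,9) (10,332/17) (2,20)]
4. After y ≤ 16: [(1,16) (1,204/13) (104/17,9) (10,9) (10,16)]
5. Canonical ring: [(1,204/13) (104/17,9) (10,9) (10,16) (1,16)]

Clipped polygon: [(1,204/13) (104/17,9) (10,9) (10,16) (1,16)]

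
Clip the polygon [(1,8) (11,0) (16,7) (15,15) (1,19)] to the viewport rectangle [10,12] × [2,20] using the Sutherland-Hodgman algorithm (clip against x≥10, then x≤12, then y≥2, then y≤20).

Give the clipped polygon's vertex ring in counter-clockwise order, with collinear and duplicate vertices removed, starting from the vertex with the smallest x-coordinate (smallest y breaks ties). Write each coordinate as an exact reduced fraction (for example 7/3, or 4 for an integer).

Clipped polygon: [(10,2) (12,2) (12,111/7) (10,115/7)]

1. After x ≥ 10: [(10,4/5) (11,0) (16,7) (15,15) (10,115/7)]
2. After x ≤ 12: [(10,4/5) (11,0) (12,7/5) (12,111/7) (10,115/7)]
3. After y ≥ 2: [(10,2) (12,2) (12,111/7) (10,115/7)]
4. After y ≤ 20: [(10,2) (12,2) (12,111/7) (10,115/7)]
5. Canonical ring: [(10,2) (12,2) (12,111/7) (10,115/7)]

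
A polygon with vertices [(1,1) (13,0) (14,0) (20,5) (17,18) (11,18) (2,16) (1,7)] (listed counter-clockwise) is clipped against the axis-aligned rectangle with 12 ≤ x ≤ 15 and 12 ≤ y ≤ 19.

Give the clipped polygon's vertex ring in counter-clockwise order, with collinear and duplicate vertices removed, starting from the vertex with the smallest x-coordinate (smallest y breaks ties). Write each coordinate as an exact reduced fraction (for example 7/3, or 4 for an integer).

1. After x ≥ 12: [(12,1/12) (13,0) (14,0) (20,5) (17,18) (12,18)]
2. After x ≤ 15: [(12,1/12) (13,0) (14,0) (15,5/6) (15,18) (12,18)]
3. After y ≥ 12: [(12,12) (15,12) (15,18) (12,18)]
4. After y ≤ 19: [(12,12) (15,12) (15,18) (12,18)]
5. Canonical ring: [(12,12) (15,12) (15,18) (12,18)]

Clipped polygon: [(12,12) (15,12) (15,18) (12,18)]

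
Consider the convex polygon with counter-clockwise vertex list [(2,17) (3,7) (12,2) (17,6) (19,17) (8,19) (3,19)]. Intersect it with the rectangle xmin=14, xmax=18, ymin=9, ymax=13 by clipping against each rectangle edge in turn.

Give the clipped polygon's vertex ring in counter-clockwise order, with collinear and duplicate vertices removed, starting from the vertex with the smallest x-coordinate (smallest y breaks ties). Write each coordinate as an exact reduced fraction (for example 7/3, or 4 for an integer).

1. After x ≥ 14: [(14,18/5) (17,6) (19,17) (14,197/11)]
2. After x ≤ 18: [(14,18/5) (17,6) (18,23/2) (18,189/11) (14,197/11)]
3. After y ≥ 9: [(14,9) (193/11,9) (18,23/2) (18,189/11) (14,197/11)]
4. After y ≤ 13: [(14,13) (14,9) (193/11,9) (18,23/2) (18,13)]
5. Canonical ring: [(14,9) (193/11,9) (18,23/2) (18,13) (14,13)]

Clipped polygon: [(14,9) (193/11,9) (18,23/2) (18,13) (14,13)]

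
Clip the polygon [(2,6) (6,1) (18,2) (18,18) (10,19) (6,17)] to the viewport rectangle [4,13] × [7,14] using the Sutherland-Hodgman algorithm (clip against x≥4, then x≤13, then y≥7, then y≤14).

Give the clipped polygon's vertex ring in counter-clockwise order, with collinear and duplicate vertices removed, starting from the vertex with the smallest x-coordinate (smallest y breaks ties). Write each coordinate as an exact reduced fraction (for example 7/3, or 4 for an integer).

1. After x ≥ 4: [(4,23/2) (4,7/2) (6,1) (18,2) (18,18) (10,19) (6,17)]
2. After x ≤ 13: [(4,23/2) (4,7/2) (6,1) (13,19/12) (13,149/8) (10,19) (6,17)]
3. After y ≥ 7: [(4,23/2) (4,7) (13,7) (13,149/8) (10,19) (6,17)]
4. After y ≤ 14: [(54/11,14) (4,23/2) (4,7) (13,7) (13,14)]
5. Canonical ring: [(4,7) (13,7) (13,14) (54/11,14) (4,23/2)]

Clipped polygon: [(4,7) (13,7) (13,14) (54/11,14) (4,23/2)]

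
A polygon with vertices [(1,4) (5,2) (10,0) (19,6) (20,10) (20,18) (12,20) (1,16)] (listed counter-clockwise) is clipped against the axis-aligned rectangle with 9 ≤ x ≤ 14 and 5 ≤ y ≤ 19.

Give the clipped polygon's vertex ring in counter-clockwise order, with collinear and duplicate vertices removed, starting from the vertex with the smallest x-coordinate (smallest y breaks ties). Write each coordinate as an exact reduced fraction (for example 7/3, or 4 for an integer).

Clipped polygon: [(9,5) (14,5) (14,19) (37/4,19) (9,208/11)]

1. After x ≥ 9: [(9,2/5) (10,0) (19,6) (20,10) (20,18) (12,20) (9,208/11)]
2. After x ≤ 14: [(9,2/5) (10,0) (14,8/3) (14,39/2) (12,20) (9,208/11)]
3. After y ≥ 5: [(9,5) (14,5) (14,39/2) (12,20) (9,208/11)]
4. After y ≤ 19: [(9,5) (14,5) (14,19) (37/4,19) (9,208/11)]
5. Canonical ring: [(9,5) (14,5) (14,19) (37/4,19) (9,208/11)]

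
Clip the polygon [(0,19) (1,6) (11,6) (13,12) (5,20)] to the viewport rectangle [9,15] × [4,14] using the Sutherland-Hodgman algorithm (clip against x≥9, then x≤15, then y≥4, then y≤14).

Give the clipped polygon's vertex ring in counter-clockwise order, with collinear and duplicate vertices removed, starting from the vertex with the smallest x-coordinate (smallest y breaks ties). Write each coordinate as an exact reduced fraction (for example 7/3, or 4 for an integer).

Clipped polygon: [(9,6) (11,6) (13,12) (11,14) (9,14)]

1. After x ≥ 9: [(9,6) (11,6) (13,12) (9,16)]
2. After x ≤ 15: [(9,6) (11,6) (13,12) (9,16)]
3. After y ≥ 4: [(9,6) (11,6) (13,12) (9,16)]
4. After y ≤ 14: [(9,14) (9,6) (11,6) (13,12) (11,14)]
5. Canonical ring: [(9,6) (11,6) (13,12) (11,14) (9,14)]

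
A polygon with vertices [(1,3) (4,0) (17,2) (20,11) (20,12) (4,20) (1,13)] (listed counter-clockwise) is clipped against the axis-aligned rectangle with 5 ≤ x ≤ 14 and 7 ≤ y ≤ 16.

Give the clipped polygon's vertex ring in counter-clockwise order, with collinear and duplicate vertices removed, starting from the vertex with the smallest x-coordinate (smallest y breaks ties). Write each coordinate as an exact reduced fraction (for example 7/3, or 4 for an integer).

Clipped polygon: [(5,7) (14,7) (14,15) (12,16) (5,16)]

1. After x ≥ 5: [(5,2/13) (17,2) (20,11) (20,12) (5,39/2)]
2. After x ≤ 14: [(5,2/13) (14,20/13) (14,15) (5,39/2)]
3. After y ≥ 7: [(5,7) (14,7) (14,15) (5,39/2)]
4. After y ≤ 16: [(5,16) (5,7) (14,7) (14,15) (12,16)]
5. Canonical ring: [(5,7) (14,7) (14,15) (12,16) (5,16)]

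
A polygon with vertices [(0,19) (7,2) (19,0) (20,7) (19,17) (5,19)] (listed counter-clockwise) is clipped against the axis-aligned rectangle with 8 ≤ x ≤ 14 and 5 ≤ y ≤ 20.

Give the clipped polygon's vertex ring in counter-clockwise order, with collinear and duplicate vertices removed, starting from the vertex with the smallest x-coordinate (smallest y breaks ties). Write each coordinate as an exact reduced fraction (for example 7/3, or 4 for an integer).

Clipped polygon: [(8,5) (14,5) (14,124/7) (8,130/7)]

1. After x ≥ 8: [(8,11/6) (19,0) (20,7) (19,17) (8,130/7)]
2. After x ≤ 14: [(8,11/6) (14,5/6) (14,124/7) (8,130/7)]
3. After y ≥ 5: [(8,5) (14,5) (14,124/7) (8,130/7)]
4. After y ≤ 20: [(8,5) (14,5) (14,124/7) (8,130/7)]
5. Canonical ring: [(8,5) (14,5) (14,124/7) (8,130/7)]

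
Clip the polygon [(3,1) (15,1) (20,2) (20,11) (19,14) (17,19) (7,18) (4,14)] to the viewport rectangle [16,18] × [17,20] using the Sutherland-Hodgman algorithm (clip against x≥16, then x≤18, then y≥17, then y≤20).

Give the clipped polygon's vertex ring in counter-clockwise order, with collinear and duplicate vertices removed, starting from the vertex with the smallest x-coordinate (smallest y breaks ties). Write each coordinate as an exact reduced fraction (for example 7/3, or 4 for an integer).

1. After x ≥ 16: [(16,6/5) (20,2) (20,11) (19,14) (17,19) (16,189/10)]
2. After x ≤ 18: [(16,6/5) (18,8/5) (18,33/2) (17,19) (16,189/10)]
3. After y ≥ 17: [(16,17) (89/5,17) (17,19) (16,189/10)]
4. After y ≤ 20: [(16,17) (89/5,17) (17,19) (16,189/10)]
5. Canonical ring: [(16,17) (89/5,17) (17,19) (16,189/10)]

Clipped polygon: [(16,17) (89/5,17) (17,19) (16,189/10)]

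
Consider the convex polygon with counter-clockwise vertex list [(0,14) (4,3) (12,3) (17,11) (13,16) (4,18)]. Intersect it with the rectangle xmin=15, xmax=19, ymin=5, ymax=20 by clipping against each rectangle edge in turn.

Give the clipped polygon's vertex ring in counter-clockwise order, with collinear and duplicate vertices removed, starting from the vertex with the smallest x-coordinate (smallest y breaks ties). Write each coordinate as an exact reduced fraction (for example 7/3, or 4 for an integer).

1. After x ≥ 15: [(15,39/5) (17,11) (15,27/2)]
2. After x ≤ 19: [(15,39/5) (17,11) (15,27/2)]
3. After y ≥ 5: [(15,39/5) (17,11) (15,27/2)]
4. After y ≤ 20: [(15,39/5) (17,11) (15,27/2)]
5. Canonical ring: [(15,39/5) (17,11) (15,27/2)]

Clipped polygon: [(15,39/5) (17,11) (15,27/2)]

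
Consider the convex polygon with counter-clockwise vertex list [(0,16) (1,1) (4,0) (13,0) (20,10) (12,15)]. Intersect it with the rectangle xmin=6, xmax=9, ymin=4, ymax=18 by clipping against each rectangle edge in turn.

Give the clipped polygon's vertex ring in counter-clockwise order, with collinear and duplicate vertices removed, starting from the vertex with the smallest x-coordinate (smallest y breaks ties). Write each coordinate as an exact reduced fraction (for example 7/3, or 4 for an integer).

1. After x ≥ 6: [(6,31/2) (6,0) (13,0) (20,10) (12,15)]
2. After x ≤ 9: [(9,61/4) (6,31/2) (6,0) (9,0)]
3. After y ≥ 4: [(9,4) (9,61/4) (6,31/2) (6,4)]
4. After y ≤ 18: [(9,4) (9,61/4) (6,31/2) (6,4)]
5. Canonical ring: [(6,4) (9,4) (9,61/4) (6,31/2)]

Clipped polygon: [(6,4) (9,4) (9,61/4) (6,31/2)]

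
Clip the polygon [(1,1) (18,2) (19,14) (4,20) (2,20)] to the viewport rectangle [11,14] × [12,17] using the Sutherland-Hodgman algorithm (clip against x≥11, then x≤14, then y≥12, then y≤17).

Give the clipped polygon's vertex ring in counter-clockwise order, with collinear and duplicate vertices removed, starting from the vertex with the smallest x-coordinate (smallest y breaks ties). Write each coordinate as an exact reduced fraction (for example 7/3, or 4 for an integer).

Clipped polygon: [(11,12) (14,12) (14,16) (23/2,17) (11,17)]

1. After x ≥ 11: [(11,27/17) (18,2) (19,14) (11,86/5)]
2. After x ≤ 14: [(11,27/17) (14,30/17) (14,16) (11,86/5)]
3. After y ≥ 12: [(11,12) (14,12) (14,16) (11,86/5)]
4. After y ≤ 17: [(11,17) (11,12) (14,12) (14,16) (23/2,17)]
5. Canonical ring: [(11,12) (14,12) (14,16) (23/2,17) (11,17)]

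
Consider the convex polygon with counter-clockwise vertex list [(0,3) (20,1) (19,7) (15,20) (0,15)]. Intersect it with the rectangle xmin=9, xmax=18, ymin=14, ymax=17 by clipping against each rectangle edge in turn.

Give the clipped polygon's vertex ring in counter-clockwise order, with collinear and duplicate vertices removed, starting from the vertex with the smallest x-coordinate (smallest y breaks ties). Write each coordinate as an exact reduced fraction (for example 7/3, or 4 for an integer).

Clipped polygon: [(9,14) (219/13,14) (207/13,17) (9,17)]

1. After x ≥ 9: [(9,21/10) (20,1) (19,7) (15,20) (9,18)]
2. After x ≤ 18: [(9,21/10) (18,6/5) (18,41/4) (15,20) (9,18)]
3. After y ≥ 14: [(9,14) (219/13,14) (15,20) (9,18)]
4. After y ≤ 17: [(9,17) (9,14) (219/13,14) (207/13,17)]
5. Canonical ring: [(9,14) (219/13,14) (207/13,17) (9,17)]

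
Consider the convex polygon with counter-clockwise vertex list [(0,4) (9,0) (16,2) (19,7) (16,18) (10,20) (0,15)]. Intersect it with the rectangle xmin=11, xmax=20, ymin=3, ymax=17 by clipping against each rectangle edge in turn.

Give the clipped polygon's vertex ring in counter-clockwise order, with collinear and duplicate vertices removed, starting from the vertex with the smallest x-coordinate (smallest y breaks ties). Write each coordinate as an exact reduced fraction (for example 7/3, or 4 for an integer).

1. After x ≥ 11: [(11,4/7) (16,2) (19,7) (16,18) (11,59/3)]
2. After x ≤ 20: [(11,4/7) (16,2) (19,7) (16,18) (11,59/3)]
3. After y ≥ 3: [(11,3) (83/5,3) (19,7) (16,18) (11,59/3)]
4. After y ≤ 17: [(11,17) (11,3) (83/5,3) (19,7) (179/11,17)]
5. Canonical ring: [(11,3) (83/5,3) (19,7) (179/11,17) (11,17)]

Clipped polygon: [(11,3) (83/5,3) (19,7) (179/11,17) (11,17)]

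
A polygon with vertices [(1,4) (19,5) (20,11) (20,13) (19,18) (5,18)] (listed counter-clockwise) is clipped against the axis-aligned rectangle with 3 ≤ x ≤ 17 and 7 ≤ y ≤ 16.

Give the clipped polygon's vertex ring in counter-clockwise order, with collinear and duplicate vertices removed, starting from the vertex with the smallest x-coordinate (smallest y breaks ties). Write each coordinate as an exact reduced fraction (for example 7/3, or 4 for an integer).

Clipped polygon: [(3,7) (17,7) (17,16) (31/7,16) (3,11)]

1. After x ≥ 3: [(3,11) (3,37/9) (19,5) (20,11) (20,13) (19,18) (5,18)]
2. After x ≤ 17: [(3,11) (3,37/9) (17,44/9) (17,18) (5,18)]
3. After y ≥ 7: [(3,11) (3,7) (17,7) (17,18) (5,18)]
4. After y ≤ 16: [(31/7,16) (3,11) (3,7) (17,7) (17,16)]
5. Canonical ring: [(3,7) (17,7) (17,16) (31/7,16) (3,11)]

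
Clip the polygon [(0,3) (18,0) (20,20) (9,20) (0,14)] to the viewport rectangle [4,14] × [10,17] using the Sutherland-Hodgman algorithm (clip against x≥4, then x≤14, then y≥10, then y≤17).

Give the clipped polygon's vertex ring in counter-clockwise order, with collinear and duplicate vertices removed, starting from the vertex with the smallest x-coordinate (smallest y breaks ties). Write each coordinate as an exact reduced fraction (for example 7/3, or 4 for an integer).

Clipped polygon: [(4,10) (14,10) (14,17) (9/2,17) (4,50/3)]

1. After x ≥ 4: [(4,7/3) (18,0) (20,20) (9,20) (4,50/3)]
2. After x ≤ 14: [(4,7/3) (14,2/3) (14,20) (9,20) (4,50/3)]
3. After y ≥ 10: [(4,10) (14,10) (14,20) (9,20) (4,50/3)]
4. After y ≤ 17: [(4,10) (14,10) (14,17) (9/2,17) (4,50/3)]
5. Canonical ring: [(4,10) (14,10) (14,17) (9/2,17) (4,50/3)]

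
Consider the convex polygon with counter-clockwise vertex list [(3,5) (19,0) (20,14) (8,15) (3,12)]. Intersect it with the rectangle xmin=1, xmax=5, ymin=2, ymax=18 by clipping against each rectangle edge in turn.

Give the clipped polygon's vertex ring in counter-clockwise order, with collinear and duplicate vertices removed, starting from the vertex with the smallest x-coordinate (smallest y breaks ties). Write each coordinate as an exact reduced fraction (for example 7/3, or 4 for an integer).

1. After x ≥ 1: [(3,5) (19,0) (20,14) (8,15) (3,12)]
2. After x ≤ 5: [(3,5) (5,35/8) (5,66/5) (3,12)]
3. After y ≥ 2: [(3,5) (5,35/8) (5,66/5) (3,12)]
4. After y ≤ 18: [(3,5) (5,35/8) (5,66/5) (3,12)]
5. Canonical ring: [(3,5) (5,35/8) (5,66/5) (3,12)]

Clipped polygon: [(3,5) (5,35/8) (5,66/5) (3,12)]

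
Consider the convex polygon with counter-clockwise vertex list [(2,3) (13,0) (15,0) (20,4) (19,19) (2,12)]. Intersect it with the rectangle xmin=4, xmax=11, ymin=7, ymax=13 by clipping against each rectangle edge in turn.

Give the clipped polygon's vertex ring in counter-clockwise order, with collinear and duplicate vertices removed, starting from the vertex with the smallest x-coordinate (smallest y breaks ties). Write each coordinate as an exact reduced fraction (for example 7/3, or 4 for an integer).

1. After x ≥ 4: [(4,27/11) (13,0) (15,0) (20,4) (19,19) (4,218/17)]
2. After x ≤ 11: [(4,27/11) (11,6/11) (11,267/17) (4,218/17)]
3. After y ≥ 7: [(4,7) (11,7) (11,267/17) (4,218/17)]
4. After y ≤ 13: [(4,7) (11,7) (11,13) (31/7,13) (4,218/17)]
5. Canonical ring: [(4,7) (11,7) (11,13) (31/7,13) (4,218/17)]

Clipped polygon: [(4,7) (11,7) (11,13) (31/7,13) (4,218/17)]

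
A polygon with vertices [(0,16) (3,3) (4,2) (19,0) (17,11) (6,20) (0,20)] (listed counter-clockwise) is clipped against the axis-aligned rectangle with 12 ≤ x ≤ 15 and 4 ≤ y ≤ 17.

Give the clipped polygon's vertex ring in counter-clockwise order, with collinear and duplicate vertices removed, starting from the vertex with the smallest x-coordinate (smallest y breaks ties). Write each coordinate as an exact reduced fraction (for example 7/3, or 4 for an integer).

1. After x ≥ 12: [(12,14/15) (19,0) (17,11) (12,166/11)]
2. After x ≤ 15: [(12,14/15) (15,8/15) (15,139/11) (12,166/11)]
3. After y ≥ 4: [(12,4) (15,4) (15,139/11) (12,166/11)]
4. After y ≤ 17: [(12,4) (15,4) (15,139/11) (12,166/11)]
5. Canonical ring: [(12,4) (15,4) (15,139/11) (12,166/11)]

Clipped polygon: [(12,4) (15,4) (15,139/11) (12,166/11)]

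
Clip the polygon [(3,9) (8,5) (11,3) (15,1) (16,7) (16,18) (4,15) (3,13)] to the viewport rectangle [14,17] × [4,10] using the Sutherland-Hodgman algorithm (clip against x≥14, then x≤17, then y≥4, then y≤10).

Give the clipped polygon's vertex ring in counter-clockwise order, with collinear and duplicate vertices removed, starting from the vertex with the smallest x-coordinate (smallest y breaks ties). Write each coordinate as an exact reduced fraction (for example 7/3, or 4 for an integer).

1. After x ≥ 14: [(14,3/2) (15,1) (16,7) (16,18) (14,35/2)]
2. After x ≤ 17: [(14,3/2) (15,1) (16,7) (16,18) (14,35/2)]
3. After y ≥ 4: [(14,4) (31/2,4) (16,7) (16,18) (14,35/2)]
4. After y ≤ 10: [(14,10) (14,4) (31/2,4) (16,7) (16,10)]
5. Canonical ring: [(14,4) (31/2,4) (16,7) (16,10) (14,10)]

Clipped polygon: [(14,4) (31/2,4) (16,7) (16,10) (14,10)]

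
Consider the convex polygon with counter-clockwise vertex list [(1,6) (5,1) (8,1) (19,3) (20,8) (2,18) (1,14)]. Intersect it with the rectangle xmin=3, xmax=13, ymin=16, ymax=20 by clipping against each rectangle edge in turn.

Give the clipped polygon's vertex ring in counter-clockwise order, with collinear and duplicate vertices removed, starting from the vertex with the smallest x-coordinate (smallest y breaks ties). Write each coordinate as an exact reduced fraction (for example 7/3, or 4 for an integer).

Clipped polygon: [(3,16) (28/5,16) (3,157/9)]

1. After x ≥ 3: [(3,7/2) (5,1) (8,1) (19,3) (20,8) (3,157/9)]
2. After x ≤ 13: [(3,7/2) (5,1) (8,1) (13,21/11) (13,107/9) (3,157/9)]
3. After y ≥ 16: [(3,16) (28/5,16) (3,157/9)]
4. After y ≤ 20: [(3,16) (28/5,16) (3,157/9)]
5. Canonical ring: [(3,16) (28/5,16) (3,157/9)]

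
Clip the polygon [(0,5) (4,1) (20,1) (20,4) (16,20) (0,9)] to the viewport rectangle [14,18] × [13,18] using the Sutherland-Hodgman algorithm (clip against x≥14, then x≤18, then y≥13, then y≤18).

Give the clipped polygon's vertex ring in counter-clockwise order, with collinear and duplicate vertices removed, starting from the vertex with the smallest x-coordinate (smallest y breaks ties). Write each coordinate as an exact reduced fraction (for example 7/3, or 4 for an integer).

Clipped polygon: [(14,13) (71/4,13) (33/2,18) (14,18)]

1. After x ≥ 14: [(14,1) (20,1) (20,4) (16,20) (14,149/8)]
2. After x ≤ 18: [(14,1) (18,1) (18,12) (16,20) (14,149/8)]
3. After y ≥ 13: [(14,13) (71/4,13) (16,20) (14,149/8)]
4. After y ≤ 18: [(14,18) (14,13) (71/4,13) (33/2,18)]
5. Canonical ring: [(14,13) (71/4,13) (33/2,18) (14,18)]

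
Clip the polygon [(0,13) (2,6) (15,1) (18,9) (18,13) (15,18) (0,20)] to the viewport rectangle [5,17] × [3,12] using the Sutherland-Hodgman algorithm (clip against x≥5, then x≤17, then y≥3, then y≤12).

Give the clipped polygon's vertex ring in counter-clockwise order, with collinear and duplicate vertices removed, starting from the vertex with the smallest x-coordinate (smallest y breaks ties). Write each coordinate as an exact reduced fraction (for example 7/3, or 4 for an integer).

1. After x ≥ 5: [(5,63/13) (15,1) (18,9) (18,13) (15,18) (5,58/3)]
2. After x ≤ 17: [(5,63/13) (15,1) (17,19/3) (17,44/3) (15,18) (5,58/3)]
3. After y ≥ 3: [(5,63/13) (49/5,3) (63/4,3) (17,19/3) (17,44/3) (15,18) (5,58/3)]
4. After y ≤ 12: [(5,12) (5,63/13) (49/5,3) (63/4,3) (17,19/3) (17,12)]
5. Canonical ring: [(5,63/13) (49/5,3) (63/4,3) (17,19/3) (17,12) (5,12)]

Clipped polygon: [(5,63/13) (49/5,3) (63/4,3) (17,19/3) (17,12) (5,12)]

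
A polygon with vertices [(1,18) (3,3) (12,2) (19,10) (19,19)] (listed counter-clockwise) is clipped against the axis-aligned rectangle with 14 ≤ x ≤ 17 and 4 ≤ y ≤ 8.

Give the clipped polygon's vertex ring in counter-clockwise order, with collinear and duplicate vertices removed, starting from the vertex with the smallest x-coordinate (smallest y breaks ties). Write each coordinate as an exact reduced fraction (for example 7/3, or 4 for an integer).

1. After x ≥ 14: [(14,337/18) (14,30/7) (19,10) (19,19)]
2. After x ≤ 17: [(17,170/9) (14,337/18) (14,30/7) (17,54/7)]
3. After y ≥ 4: [(17,170/9) (14,337/18) (14,30/7) (17,54/7)]
4. After y ≤ 8: [(17,8) (14,8) (14,30/7) (17,54/7)]
5. Canonical ring: [(14,30/7) (17,54/7) (17,8) (14,8)]

Clipped polygon: [(14,30/7) (17,54/7) (17,8) (14,8)]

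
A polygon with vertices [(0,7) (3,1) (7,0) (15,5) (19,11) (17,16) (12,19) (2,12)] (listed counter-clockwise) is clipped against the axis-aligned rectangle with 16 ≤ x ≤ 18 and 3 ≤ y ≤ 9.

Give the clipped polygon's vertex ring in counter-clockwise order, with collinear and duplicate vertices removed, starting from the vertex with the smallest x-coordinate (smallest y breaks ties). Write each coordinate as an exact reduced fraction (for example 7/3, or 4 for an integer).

1. After x ≥ 16: [(16,13/2) (19,11) (17,16) (16,83/5)]
2. After x ≤ 18: [(16,13/2) (18,19/2) (18,27/2) (17,16) (16,83/5)]
3. After y ≥ 3: [(16,13/2) (18,19/2) (18,27/2) (17,16) (16,83/5)]
4. After y ≤ 9: [(16,9) (16,13/2) (53/3,9)]
5. Canonical ring: [(16,13/2) (53/3,9) (16,9)]

Clipped polygon: [(16,13/2) (53/3,9) (16,9)]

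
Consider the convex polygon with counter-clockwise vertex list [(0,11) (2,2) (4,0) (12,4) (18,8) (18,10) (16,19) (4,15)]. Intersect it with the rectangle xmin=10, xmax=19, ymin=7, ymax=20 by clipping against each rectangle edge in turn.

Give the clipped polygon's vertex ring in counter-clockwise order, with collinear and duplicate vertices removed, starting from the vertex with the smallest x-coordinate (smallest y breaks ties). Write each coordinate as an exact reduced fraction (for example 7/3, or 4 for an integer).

1. After x ≥ 10: [(10,3) (12,4) (18,8) (18,10) (16,19) (10,17)]
2. After x ≤ 19: [(10,3) (12,4) (18,8) (18,10) (16,19) (10,17)]
3. After y ≥ 7: [(10,7) (33/2,7) (18,8) (18,10) (16,19) (10,17)]
4. After y ≤ 20: [(10,7) (33/2,7) (18,8) (18,10) (16,19) (10,17)]
5. Canonical ring: [(10,7) (33/2,7) (18,8) (18,10) (16,19) (10,17)]

Clipped polygon: [(10,7) (33/2,7) (18,8) (18,10) (16,19) (10,17)]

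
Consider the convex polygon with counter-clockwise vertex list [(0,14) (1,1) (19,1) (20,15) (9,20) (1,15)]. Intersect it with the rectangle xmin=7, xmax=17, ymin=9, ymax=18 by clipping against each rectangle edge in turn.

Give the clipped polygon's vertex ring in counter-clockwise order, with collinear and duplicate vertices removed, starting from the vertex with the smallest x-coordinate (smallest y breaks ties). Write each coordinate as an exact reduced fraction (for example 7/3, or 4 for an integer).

1. After x ≥ 7: [(7,1) (19,1) (20,15) (9,20) (7,75/4)]
2. After x ≤ 17: [(7,1) (17,1) (17,180/11) (9,20) (7,75/4)]
3. After y ≥ 9: [(7,9) (17,9) (17,180/11) (9,20) (7,75/4)]
4. After y ≤ 18: [(7,18) (7,9) (17,9) (17,180/11) (67/5,18)]
5. Canonical ring: [(7,9) (17,9) (17,180/11) (67/5,18) (7,18)]

Clipped polygon: [(7,9) (17,9) (17,180/11) (67/5,18) (7,18)]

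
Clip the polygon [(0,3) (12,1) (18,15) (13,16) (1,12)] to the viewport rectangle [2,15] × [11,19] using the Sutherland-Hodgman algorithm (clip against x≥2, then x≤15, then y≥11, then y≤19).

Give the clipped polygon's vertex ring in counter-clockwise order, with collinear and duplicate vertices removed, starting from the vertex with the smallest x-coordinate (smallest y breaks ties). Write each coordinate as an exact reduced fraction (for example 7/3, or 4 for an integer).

Clipped polygon: [(2,11) (15,11) (15,78/5) (13,16) (2,37/3)]

1. After x ≥ 2: [(2,8/3) (12,1) (18,15) (13,16) (2,37/3)]
2. After x ≤ 15: [(2,8/3) (12,1) (15,8) (15,78/5) (13,16) (2,37/3)]
3. After y ≥ 11: [(2,11) (15,11) (15,78/5) (13,16) (2,37/3)]
4. After y ≤ 19: [(2,11) (15,11) (15,78/5) (13,16) (2,37/3)]
5. Canonical ring: [(2,11) (15,11) (15,78/5) (13,16) (2,37/3)]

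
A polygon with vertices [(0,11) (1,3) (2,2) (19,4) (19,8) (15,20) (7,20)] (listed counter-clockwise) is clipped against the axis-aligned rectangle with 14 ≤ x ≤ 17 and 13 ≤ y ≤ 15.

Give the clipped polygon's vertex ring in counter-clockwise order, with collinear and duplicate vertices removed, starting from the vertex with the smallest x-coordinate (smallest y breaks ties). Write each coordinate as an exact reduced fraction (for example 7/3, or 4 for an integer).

Clipped polygon: [(14,13) (17,13) (17,14) (50/3,15) (14,15)]

1. After x ≥ 14: [(14,58/17) (19,4) (19,8) (15,20) (14,20)]
2. After x ≤ 17: [(14,58/17) (17,64/17) (17,14) (15,20) (14,20)]
3. After y ≥ 13: [(14,13) (17,13) (17,14) (15,20) (14,20)]
4. After y ≤ 15: [(14,15) (14,13) (17,13) (17,14) (50/3,15)]
5. Canonical ring: [(14,13) (17,13) (17,14) (50/3,15) (14,15)]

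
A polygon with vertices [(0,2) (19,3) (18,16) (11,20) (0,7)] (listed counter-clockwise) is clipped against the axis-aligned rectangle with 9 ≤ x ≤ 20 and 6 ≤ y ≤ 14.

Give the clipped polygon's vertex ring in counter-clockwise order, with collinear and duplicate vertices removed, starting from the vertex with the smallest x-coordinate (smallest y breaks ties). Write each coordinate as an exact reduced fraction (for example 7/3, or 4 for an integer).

Clipped polygon: [(9,6) (244/13,6) (236/13,14) (9,14)]

1. After x ≥ 9: [(9,47/19) (19,3) (18,16) (11,20) (9,194/11)]
2. After x ≤ 20: [(9,47/19) (19,3) (18,16) (11,20) (9,194/11)]
3. After y ≥ 6: [(9,6) (244/13,6) (18,16) (11,20) (9,194/11)]
4. After y ≤ 14: [(9,14) (9,6) (244/13,6) (236/13,14)]
5. Canonical ring: [(9,6) (244/13,6) (236/13,14) (9,14)]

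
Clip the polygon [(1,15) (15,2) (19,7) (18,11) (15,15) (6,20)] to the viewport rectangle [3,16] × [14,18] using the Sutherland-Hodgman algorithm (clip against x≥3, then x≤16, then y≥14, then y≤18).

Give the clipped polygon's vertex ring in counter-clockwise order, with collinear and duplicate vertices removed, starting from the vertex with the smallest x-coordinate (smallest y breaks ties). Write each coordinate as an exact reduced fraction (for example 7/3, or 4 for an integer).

1. After x ≥ 3: [(3,17) (3,92/7) (15,2) (19,7) (18,11) (15,15) (6,20)]
2. After x ≤ 16: [(3,17) (3,92/7) (15,2) (16,13/4) (16,41/3) (15,15) (6,20)]
3. After y ≥ 14: [(3,17) (3,14) (63/4,14) (15,15) (6,20)]
4. After y ≤ 18: [(4,18) (3,17) (3,14) (63/4,14) (15,15) (48/5,18)]
5. Canonical ring: [(3,14) (63/4,14) (15,15) (48/5,18) (4,18) (3,17)]

Clipped polygon: [(3,14) (63/4,14) (15,15) (48/5,18) (4,18) (3,17)]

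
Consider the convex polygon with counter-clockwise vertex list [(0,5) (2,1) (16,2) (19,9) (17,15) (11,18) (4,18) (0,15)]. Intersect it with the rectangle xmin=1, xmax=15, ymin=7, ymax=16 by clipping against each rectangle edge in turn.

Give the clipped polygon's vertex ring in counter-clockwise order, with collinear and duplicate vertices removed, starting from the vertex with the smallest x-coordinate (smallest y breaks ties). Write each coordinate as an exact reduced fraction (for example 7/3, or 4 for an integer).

Clipped polygon: [(1,7) (15,7) (15,16) (4/3,16) (1,63/4)]

1. After x ≥ 1: [(1,3) (2,1) (16,2) (19,9) (17,15) (11,18) (4,18) (1,63/4)]
2. After x ≤ 15: [(1,3) (2,1) (15,27/14) (15,16) (11,18) (4,18) (1,63/4)]
3. After y ≥ 7: [(1,7) (15,7) (15,16) (11,18) (4,18) (1,63/4)]
4. After y ≤ 16: [(1,7) (15,7) (15,16) (15,16) (4/3,16) (1,63/4)]
5. Canonical ring: [(1,7) (15,7) (15,16) (4/3,16) (1,63/4)]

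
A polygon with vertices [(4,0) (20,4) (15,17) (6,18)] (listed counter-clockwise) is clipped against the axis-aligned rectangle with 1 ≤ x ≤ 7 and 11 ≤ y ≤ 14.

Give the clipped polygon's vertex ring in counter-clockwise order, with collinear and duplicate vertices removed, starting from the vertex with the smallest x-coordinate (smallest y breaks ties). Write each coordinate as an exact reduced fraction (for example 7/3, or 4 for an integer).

1. After x ≥ 1: [(4,0) (20,4) (15,17) (6,18)]
2. After x ≤ 7: [(4,0) (7,3/4) (7,161/9) (6,18)]
3. After y ≥ 11: [(47/9,11) (7,11) (7,161/9) (6,18)]
4. After y ≤ 14: [(50/9,14) (47/9,11) (7,11) (7,14)]
5. Canonical ring: [(47/9,11) (7,11) (7,14) (50/9,14)]

Clipped polygon: [(47/9,11) (7,11) (7,14) (50/9,14)]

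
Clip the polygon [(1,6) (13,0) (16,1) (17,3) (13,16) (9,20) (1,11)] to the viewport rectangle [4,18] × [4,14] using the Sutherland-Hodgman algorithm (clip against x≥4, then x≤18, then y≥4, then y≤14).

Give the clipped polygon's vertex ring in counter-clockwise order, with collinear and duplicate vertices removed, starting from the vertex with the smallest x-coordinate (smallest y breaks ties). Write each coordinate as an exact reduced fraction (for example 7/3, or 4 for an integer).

Clipped polygon: [(4,9/2) (5,4) (217/13,4) (177/13,14) (4,14)]

1. After x ≥ 4: [(4,9/2) (13,0) (16,1) (17,3) (13,16) (9,20) (4,115/8)]
2. After x ≤ 18: [(4,9/2) (13,0) (16,1) (17,3) (13,16) (9,20) (4,115/8)]
3. After y ≥ 4: [(4,9/2) (5,4) (217/13,4) (13,16) (9,20) (4,115/8)]
4. After y ≤ 14: [(4,14) (4,9/2) (5,4) (217/13,4) (177/13,14)]
5. Canonical ring: [(4,9/2) (5,4) (217/13,4) (177/13,14) (4,14)]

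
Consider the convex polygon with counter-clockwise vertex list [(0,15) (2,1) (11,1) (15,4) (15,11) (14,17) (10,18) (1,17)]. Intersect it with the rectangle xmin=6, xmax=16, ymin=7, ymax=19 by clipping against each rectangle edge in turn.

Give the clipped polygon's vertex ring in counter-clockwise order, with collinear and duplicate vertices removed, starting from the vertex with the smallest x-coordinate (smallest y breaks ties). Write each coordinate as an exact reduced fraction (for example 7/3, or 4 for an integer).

1. After x ≥ 6: [(6,1) (11,1) (15,4) (15,11) (14,17) (10,18) (6,158/9)]
2. After x ≤ 16: [(6,1) (11,1) (15,4) (15,11) (14,17) (10,18) (6,158/9)]
3. After y ≥ 7: [(6,7) (15,7) (15,11) (14,17) (10,18) (6,158/9)]
4. After y ≤ 19: [(6,7) (15,7) (15,11) (14,17) (10,18) (6,158/9)]
5. Canonical ring: [(6,7) (15,7) (15,11) (14,17) (10,18) (6,158/9)]

Clipped polygon: [(6,7) (15,7) (15,11) (14,17) (10,18) (6,158/9)]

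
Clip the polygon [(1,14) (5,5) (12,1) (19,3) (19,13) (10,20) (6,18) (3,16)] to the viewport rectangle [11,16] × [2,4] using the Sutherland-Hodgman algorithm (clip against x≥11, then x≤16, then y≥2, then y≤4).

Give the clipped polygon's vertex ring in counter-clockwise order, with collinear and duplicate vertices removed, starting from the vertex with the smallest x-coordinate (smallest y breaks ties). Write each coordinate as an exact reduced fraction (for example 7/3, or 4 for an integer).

Clipped polygon: [(11,2) (31/2,2) (16,15/7) (16,4) (11,4)]

1. After x ≥ 11: [(11,11/7) (12,1) (19,3) (19,13) (11,173/9)]
2. After x ≤ 16: [(11,11/7) (12,1) (16,15/7) (16,46/3) (11,173/9)]
3. After y ≥ 2: [(11,2) (31/2,2) (16,15/7) (16,46/3) (11,173/9)]
4. After y ≤ 4: [(11,4) (11,2) (31/2,2) (16,15/7) (16,4)]
5. Canonical ring: [(11,2) (31/2,2) (16,15/7) (16,4) (11,4)]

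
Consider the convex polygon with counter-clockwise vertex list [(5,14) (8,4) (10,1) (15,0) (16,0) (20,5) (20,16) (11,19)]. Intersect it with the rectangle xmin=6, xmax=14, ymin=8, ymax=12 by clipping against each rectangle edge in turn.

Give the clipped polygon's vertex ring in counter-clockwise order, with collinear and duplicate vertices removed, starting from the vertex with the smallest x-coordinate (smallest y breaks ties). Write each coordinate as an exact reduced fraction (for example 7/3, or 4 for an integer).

Clipped polygon: [(6,32/3) (34/5,8) (14,8) (14,12) (6,12)]

1. After x ≥ 6: [(6,89/6) (6,32/3) (8,4) (10,1) (15,0) (16,0) (20,5) (20,16) (11,19)]
2. After x ≤ 14: [(6,89/6) (6,32/3) (8,4) (10,1) (14,1/5) (14,18) (11,19)]
3. After y ≥ 8: [(6,89/6) (6,32/3) (34/5,8) (14,8) (14,18) (11,19)]
4. After y ≤ 12: [(6,12) (6,32/3) (34/5,8) (14,8) (14,12)]
5. Canonical ring: [(6,32/3) (34/5,8) (14,8) (14,12) (6,12)]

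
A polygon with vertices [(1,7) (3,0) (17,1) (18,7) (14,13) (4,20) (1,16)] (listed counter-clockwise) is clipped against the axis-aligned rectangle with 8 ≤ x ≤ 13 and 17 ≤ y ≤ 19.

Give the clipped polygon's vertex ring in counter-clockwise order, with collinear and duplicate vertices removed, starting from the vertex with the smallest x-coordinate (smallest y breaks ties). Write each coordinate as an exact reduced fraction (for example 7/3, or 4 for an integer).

Clipped polygon: [(8,17) (58/7,17) (8,86/5)]

1. After x ≥ 8: [(8,5/14) (17,1) (18,7) (14,13) (8,86/5)]
2. After x ≤ 13: [(8,5/14) (13,5/7) (13,137/10) (8,86/5)]
3. After y ≥ 17: [(8,17) (58/7,17) (8,86/5)]
4. After y ≤ 19: [(8,17) (58/7,17) (8,86/5)]
5. Canonical ring: [(8,17) (58/7,17) (8,86/5)]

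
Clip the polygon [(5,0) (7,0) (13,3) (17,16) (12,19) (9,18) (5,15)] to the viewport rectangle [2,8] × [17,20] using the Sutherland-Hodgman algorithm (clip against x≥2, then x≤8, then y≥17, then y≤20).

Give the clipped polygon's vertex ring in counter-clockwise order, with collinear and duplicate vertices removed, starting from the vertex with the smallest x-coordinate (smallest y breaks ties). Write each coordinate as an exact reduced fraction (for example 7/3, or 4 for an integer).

Clipped polygon: [(23/3,17) (8,17) (8,69/4)]

1. After x ≥ 2: [(5,0) (7,0) (13,3) (17,16) (12,19) (9,18) (5,15)]
2. After x ≤ 8: [(5,0) (7,0) (8,1/2) (8,69/4) (5,15)]
3. After y ≥ 17: [(8,17) (8,69/4) (23/3,17)]
4. After y ≤ 20: [(8,17) (8,69/4) (23/3,17)]
5. Canonical ring: [(23/3,17) (8,17) (8,69/4)]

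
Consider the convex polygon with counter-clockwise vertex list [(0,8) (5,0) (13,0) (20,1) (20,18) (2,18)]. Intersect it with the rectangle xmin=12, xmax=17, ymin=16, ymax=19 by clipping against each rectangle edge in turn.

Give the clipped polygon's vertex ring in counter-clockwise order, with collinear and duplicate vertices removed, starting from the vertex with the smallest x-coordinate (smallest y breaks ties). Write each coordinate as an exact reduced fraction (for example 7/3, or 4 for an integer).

1. After x ≥ 12: [(12,0) (13,0) (20,1) (20,18) (12,18)]
2. After x ≤ 17: [(12,0) (13,0) (17,4/7) (17,18) (12,18)]
3. After y ≥ 16: [(12,16) (17,16) (17,18) (12,18)]
4. After y ≤ 19: [(12,16) (17,16) (17,18) (12,18)]
5. Canonical ring: [(12,16) (17,16) (17,18) (12,18)]

Clipped polygon: [(12,16) (17,16) (17,18) (12,18)]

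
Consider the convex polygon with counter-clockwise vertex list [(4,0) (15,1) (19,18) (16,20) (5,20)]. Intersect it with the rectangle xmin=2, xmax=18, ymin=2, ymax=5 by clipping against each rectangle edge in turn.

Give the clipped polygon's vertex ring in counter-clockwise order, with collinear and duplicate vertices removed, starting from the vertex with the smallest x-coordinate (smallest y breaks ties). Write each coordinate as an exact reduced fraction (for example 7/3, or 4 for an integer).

Clipped polygon: [(41/10,2) (259/17,2) (271/17,5) (17/4,5)]

1. After x ≥ 2: [(4,0) (15,1) (19,18) (16,20) (5,20)]
2. After x ≤ 18: [(4,0) (15,1) (18,55/4) (18,56/3) (16,20) (5,20)]
3. After y ≥ 2: [(41/10,2) (259/17,2) (18,55/4) (18,56/3) (16,20) (5,20)]
4. After y ≤ 5: [(17/4,5) (41/10,2) (259/17,2) (271/17,5)]
5. Canonical ring: [(41/10,2) (259/17,2) (271/17,5) (17/4,5)]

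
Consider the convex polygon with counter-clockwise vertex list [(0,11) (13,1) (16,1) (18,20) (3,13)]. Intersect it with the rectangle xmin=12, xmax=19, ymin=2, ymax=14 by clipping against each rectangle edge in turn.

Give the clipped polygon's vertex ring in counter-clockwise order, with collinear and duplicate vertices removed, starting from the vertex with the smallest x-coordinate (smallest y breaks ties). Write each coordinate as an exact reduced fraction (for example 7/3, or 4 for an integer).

Clipped polygon: [(12,2) (306/19,2) (330/19,14) (12,14)]

1. After x ≥ 12: [(12,23/13) (13,1) (16,1) (18,20) (12,86/5)]
2. After x ≤ 19: [(12,23/13) (13,1) (16,1) (18,20) (12,86/5)]
3. After y ≥ 2: [(12,2) (306/19,2) (18,20) (12,86/5)]
4. After y ≤ 14: [(12,14) (12,2) (306/19,2) (330/19,14)]
5. Canonical ring: [(12,2) (306/19,2) (330/19,14) (12,14)]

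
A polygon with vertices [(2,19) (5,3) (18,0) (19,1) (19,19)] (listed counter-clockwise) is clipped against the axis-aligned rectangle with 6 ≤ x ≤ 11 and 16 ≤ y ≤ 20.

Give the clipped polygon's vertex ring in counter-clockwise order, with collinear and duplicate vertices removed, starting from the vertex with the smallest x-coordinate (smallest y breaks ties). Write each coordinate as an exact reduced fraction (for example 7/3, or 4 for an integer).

Clipped polygon: [(6,16) (11,16) (11,19) (6,19)]

1. After x ≥ 6: [(6,19) (6,36/13) (18,0) (19,1) (19,19)]
2. After x ≤ 11: [(11,19) (6,19) (6,36/13) (11,21/13)]
3. After y ≥ 16: [(11,16) (11,19) (6,19) (6,16)]
4. After y ≤ 20: [(11,16) (11,19) (6,19) (6,16)]
5. Canonical ring: [(6,16) (11,16) (11,19) (6,19)]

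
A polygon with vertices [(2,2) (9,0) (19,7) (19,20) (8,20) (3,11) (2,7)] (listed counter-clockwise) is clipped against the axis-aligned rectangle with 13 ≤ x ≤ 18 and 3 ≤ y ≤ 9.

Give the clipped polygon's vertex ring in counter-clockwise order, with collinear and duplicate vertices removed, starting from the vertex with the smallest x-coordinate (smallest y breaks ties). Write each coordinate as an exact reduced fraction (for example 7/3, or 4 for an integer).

Clipped polygon: [(13,3) (93/7,3) (18,63/10) (18,9) (13,9)]

1. After x ≥ 13: [(13,14/5) (19,7) (19,20) (13,20)]
2. After x ≤ 18: [(13,14/5) (18,63/10) (18,20) (13,20)]
3. After y ≥ 3: [(13,3) (93/7,3) (18,63/10) (18,20) (13,20)]
4. After y ≤ 9: [(13,9) (13,3) (93/7,3) (18,63/10) (18,9)]
5. Canonical ring: [(13,3) (93/7,3) (18,63/10) (18,9) (13,9)]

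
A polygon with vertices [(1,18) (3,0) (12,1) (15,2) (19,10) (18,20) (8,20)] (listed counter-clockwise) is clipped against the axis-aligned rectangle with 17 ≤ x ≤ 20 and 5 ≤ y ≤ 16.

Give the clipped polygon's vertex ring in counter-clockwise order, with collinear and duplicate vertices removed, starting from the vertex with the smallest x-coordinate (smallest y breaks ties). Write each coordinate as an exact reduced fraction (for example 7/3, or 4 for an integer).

Clipped polygon: [(17,6) (19,10) (92/5,16) (17,16)]

1. After x ≥ 17: [(17,6) (19,10) (18,20) (17,20)]
2. After x ≤ 20: [(17,6) (19,10) (18,20) (17,20)]
3. After y ≥ 5: [(17,6) (19,10) (18,20) (17,20)]
4. After y ≤ 16: [(17,16) (17,6) (19,10) (92/5,16)]
5. Canonical ring: [(17,6) (19,10) (92/5,16) (17,16)]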